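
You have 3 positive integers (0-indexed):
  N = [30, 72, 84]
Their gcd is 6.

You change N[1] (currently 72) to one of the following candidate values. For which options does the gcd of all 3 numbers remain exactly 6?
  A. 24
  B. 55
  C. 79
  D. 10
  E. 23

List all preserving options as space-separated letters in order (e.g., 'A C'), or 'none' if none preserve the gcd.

Old gcd = 6; gcd of others (without N[1]) = 6
New gcd for candidate v: gcd(6, v). Preserves old gcd iff gcd(6, v) = 6.
  Option A: v=24, gcd(6,24)=6 -> preserves
  Option B: v=55, gcd(6,55)=1 -> changes
  Option C: v=79, gcd(6,79)=1 -> changes
  Option D: v=10, gcd(6,10)=2 -> changes
  Option E: v=23, gcd(6,23)=1 -> changes

Answer: A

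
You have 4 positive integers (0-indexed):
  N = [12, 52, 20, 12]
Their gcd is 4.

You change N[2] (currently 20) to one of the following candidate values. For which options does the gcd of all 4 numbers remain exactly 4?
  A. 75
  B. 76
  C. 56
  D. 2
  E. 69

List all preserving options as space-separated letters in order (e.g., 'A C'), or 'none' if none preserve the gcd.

Old gcd = 4; gcd of others (without N[2]) = 4
New gcd for candidate v: gcd(4, v). Preserves old gcd iff gcd(4, v) = 4.
  Option A: v=75, gcd(4,75)=1 -> changes
  Option B: v=76, gcd(4,76)=4 -> preserves
  Option C: v=56, gcd(4,56)=4 -> preserves
  Option D: v=2, gcd(4,2)=2 -> changes
  Option E: v=69, gcd(4,69)=1 -> changes

Answer: B C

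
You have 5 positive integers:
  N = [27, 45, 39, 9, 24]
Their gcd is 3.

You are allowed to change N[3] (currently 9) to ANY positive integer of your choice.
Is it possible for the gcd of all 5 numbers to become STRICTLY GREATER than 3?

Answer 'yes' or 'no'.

Current gcd = 3
gcd of all OTHER numbers (without N[3]=9): gcd([27, 45, 39, 24]) = 3
The new gcd after any change is gcd(3, new_value).
This can be at most 3.
Since 3 = old gcd 3, the gcd can only stay the same or decrease.

Answer: no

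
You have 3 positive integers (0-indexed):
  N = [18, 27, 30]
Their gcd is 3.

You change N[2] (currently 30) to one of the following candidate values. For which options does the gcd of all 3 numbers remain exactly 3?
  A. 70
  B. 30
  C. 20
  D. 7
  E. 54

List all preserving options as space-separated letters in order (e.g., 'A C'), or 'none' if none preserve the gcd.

Old gcd = 3; gcd of others (without N[2]) = 9
New gcd for candidate v: gcd(9, v). Preserves old gcd iff gcd(9, v) = 3.
  Option A: v=70, gcd(9,70)=1 -> changes
  Option B: v=30, gcd(9,30)=3 -> preserves
  Option C: v=20, gcd(9,20)=1 -> changes
  Option D: v=7, gcd(9,7)=1 -> changes
  Option E: v=54, gcd(9,54)=9 -> changes

Answer: B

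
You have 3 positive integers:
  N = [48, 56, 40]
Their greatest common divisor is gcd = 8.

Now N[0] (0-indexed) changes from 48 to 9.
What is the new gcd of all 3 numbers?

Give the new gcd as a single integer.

Answer: 1

Derivation:
Numbers: [48, 56, 40], gcd = 8
Change: index 0, 48 -> 9
gcd of the OTHER numbers (without index 0): gcd([56, 40]) = 8
New gcd = gcd(g_others, new_val) = gcd(8, 9) = 1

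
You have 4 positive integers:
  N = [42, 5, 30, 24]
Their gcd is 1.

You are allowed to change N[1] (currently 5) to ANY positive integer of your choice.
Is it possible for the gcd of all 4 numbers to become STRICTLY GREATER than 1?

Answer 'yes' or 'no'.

Answer: yes

Derivation:
Current gcd = 1
gcd of all OTHER numbers (without N[1]=5): gcd([42, 30, 24]) = 6
The new gcd after any change is gcd(6, new_value).
This can be at most 6.
Since 6 > old gcd 1, the gcd CAN increase (e.g., set N[1] = 6).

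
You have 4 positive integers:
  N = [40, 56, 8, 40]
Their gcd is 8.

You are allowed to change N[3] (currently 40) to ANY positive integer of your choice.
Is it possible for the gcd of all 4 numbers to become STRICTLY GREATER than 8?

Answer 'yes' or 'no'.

Answer: no

Derivation:
Current gcd = 8
gcd of all OTHER numbers (without N[3]=40): gcd([40, 56, 8]) = 8
The new gcd after any change is gcd(8, new_value).
This can be at most 8.
Since 8 = old gcd 8, the gcd can only stay the same or decrease.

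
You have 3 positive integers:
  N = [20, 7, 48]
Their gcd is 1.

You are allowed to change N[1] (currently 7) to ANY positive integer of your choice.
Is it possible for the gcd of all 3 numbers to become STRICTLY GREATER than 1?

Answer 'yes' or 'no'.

Answer: yes

Derivation:
Current gcd = 1
gcd of all OTHER numbers (without N[1]=7): gcd([20, 48]) = 4
The new gcd after any change is gcd(4, new_value).
This can be at most 4.
Since 4 > old gcd 1, the gcd CAN increase (e.g., set N[1] = 4).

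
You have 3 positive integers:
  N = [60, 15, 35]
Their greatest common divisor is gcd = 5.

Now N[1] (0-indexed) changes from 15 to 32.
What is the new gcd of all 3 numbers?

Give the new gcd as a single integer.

Numbers: [60, 15, 35], gcd = 5
Change: index 1, 15 -> 32
gcd of the OTHER numbers (without index 1): gcd([60, 35]) = 5
New gcd = gcd(g_others, new_val) = gcd(5, 32) = 1

Answer: 1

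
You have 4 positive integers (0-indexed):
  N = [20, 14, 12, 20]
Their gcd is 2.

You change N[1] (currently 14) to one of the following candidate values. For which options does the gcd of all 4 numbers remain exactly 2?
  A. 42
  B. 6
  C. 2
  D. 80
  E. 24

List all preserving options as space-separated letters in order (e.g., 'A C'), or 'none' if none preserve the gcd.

Old gcd = 2; gcd of others (without N[1]) = 4
New gcd for candidate v: gcd(4, v). Preserves old gcd iff gcd(4, v) = 2.
  Option A: v=42, gcd(4,42)=2 -> preserves
  Option B: v=6, gcd(4,6)=2 -> preserves
  Option C: v=2, gcd(4,2)=2 -> preserves
  Option D: v=80, gcd(4,80)=4 -> changes
  Option E: v=24, gcd(4,24)=4 -> changes

Answer: A B C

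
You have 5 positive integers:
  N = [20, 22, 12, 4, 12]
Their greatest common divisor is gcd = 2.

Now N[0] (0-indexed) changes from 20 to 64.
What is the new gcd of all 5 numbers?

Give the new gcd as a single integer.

Numbers: [20, 22, 12, 4, 12], gcd = 2
Change: index 0, 20 -> 64
gcd of the OTHER numbers (without index 0): gcd([22, 12, 4, 12]) = 2
New gcd = gcd(g_others, new_val) = gcd(2, 64) = 2

Answer: 2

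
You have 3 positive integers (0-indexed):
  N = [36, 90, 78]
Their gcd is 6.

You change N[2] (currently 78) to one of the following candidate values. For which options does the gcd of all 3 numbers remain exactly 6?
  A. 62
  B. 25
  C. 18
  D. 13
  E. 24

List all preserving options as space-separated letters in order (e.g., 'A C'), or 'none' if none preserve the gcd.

Answer: E

Derivation:
Old gcd = 6; gcd of others (without N[2]) = 18
New gcd for candidate v: gcd(18, v). Preserves old gcd iff gcd(18, v) = 6.
  Option A: v=62, gcd(18,62)=2 -> changes
  Option B: v=25, gcd(18,25)=1 -> changes
  Option C: v=18, gcd(18,18)=18 -> changes
  Option D: v=13, gcd(18,13)=1 -> changes
  Option E: v=24, gcd(18,24)=6 -> preserves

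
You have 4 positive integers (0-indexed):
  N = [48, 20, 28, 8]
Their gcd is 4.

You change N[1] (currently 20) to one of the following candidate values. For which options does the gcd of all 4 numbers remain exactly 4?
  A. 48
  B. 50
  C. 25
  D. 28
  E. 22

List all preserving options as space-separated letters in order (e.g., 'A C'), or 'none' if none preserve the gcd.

Answer: A D

Derivation:
Old gcd = 4; gcd of others (without N[1]) = 4
New gcd for candidate v: gcd(4, v). Preserves old gcd iff gcd(4, v) = 4.
  Option A: v=48, gcd(4,48)=4 -> preserves
  Option B: v=50, gcd(4,50)=2 -> changes
  Option C: v=25, gcd(4,25)=1 -> changes
  Option D: v=28, gcd(4,28)=4 -> preserves
  Option E: v=22, gcd(4,22)=2 -> changes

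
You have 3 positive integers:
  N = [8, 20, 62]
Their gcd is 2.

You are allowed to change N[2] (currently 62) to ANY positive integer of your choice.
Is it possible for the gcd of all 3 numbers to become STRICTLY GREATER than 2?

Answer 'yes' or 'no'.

Current gcd = 2
gcd of all OTHER numbers (without N[2]=62): gcd([8, 20]) = 4
The new gcd after any change is gcd(4, new_value).
This can be at most 4.
Since 4 > old gcd 2, the gcd CAN increase (e.g., set N[2] = 4).

Answer: yes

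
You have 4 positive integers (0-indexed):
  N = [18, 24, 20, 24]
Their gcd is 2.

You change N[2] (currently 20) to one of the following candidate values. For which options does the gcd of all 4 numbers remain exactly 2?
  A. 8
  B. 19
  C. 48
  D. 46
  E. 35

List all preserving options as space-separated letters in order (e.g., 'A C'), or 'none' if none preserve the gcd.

Answer: A D

Derivation:
Old gcd = 2; gcd of others (without N[2]) = 6
New gcd for candidate v: gcd(6, v). Preserves old gcd iff gcd(6, v) = 2.
  Option A: v=8, gcd(6,8)=2 -> preserves
  Option B: v=19, gcd(6,19)=1 -> changes
  Option C: v=48, gcd(6,48)=6 -> changes
  Option D: v=46, gcd(6,46)=2 -> preserves
  Option E: v=35, gcd(6,35)=1 -> changes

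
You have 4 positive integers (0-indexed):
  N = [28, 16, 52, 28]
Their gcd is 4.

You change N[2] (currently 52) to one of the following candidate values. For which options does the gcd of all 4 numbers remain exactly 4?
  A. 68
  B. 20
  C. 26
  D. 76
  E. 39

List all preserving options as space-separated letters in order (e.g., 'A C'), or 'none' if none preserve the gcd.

Old gcd = 4; gcd of others (without N[2]) = 4
New gcd for candidate v: gcd(4, v). Preserves old gcd iff gcd(4, v) = 4.
  Option A: v=68, gcd(4,68)=4 -> preserves
  Option B: v=20, gcd(4,20)=4 -> preserves
  Option C: v=26, gcd(4,26)=2 -> changes
  Option D: v=76, gcd(4,76)=4 -> preserves
  Option E: v=39, gcd(4,39)=1 -> changes

Answer: A B D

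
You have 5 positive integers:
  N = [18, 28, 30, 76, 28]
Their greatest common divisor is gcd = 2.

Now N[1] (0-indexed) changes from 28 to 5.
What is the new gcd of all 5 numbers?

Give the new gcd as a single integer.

Answer: 1

Derivation:
Numbers: [18, 28, 30, 76, 28], gcd = 2
Change: index 1, 28 -> 5
gcd of the OTHER numbers (without index 1): gcd([18, 30, 76, 28]) = 2
New gcd = gcd(g_others, new_val) = gcd(2, 5) = 1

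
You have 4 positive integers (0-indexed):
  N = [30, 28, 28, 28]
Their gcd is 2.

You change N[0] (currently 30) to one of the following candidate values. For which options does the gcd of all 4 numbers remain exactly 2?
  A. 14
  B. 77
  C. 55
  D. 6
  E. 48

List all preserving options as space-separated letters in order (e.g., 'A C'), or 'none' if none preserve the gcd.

Answer: D

Derivation:
Old gcd = 2; gcd of others (without N[0]) = 28
New gcd for candidate v: gcd(28, v). Preserves old gcd iff gcd(28, v) = 2.
  Option A: v=14, gcd(28,14)=14 -> changes
  Option B: v=77, gcd(28,77)=7 -> changes
  Option C: v=55, gcd(28,55)=1 -> changes
  Option D: v=6, gcd(28,6)=2 -> preserves
  Option E: v=48, gcd(28,48)=4 -> changes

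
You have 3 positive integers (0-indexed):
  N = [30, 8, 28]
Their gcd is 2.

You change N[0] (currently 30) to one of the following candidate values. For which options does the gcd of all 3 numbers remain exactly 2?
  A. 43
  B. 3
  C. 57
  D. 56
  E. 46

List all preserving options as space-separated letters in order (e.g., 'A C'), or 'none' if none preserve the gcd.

Answer: E

Derivation:
Old gcd = 2; gcd of others (without N[0]) = 4
New gcd for candidate v: gcd(4, v). Preserves old gcd iff gcd(4, v) = 2.
  Option A: v=43, gcd(4,43)=1 -> changes
  Option B: v=3, gcd(4,3)=1 -> changes
  Option C: v=57, gcd(4,57)=1 -> changes
  Option D: v=56, gcd(4,56)=4 -> changes
  Option E: v=46, gcd(4,46)=2 -> preserves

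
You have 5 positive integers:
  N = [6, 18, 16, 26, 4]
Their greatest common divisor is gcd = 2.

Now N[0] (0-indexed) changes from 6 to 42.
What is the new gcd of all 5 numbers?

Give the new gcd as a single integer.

Numbers: [6, 18, 16, 26, 4], gcd = 2
Change: index 0, 6 -> 42
gcd of the OTHER numbers (without index 0): gcd([18, 16, 26, 4]) = 2
New gcd = gcd(g_others, new_val) = gcd(2, 42) = 2

Answer: 2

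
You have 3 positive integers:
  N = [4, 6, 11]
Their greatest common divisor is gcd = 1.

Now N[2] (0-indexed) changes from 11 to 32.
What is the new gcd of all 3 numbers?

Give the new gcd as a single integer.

Numbers: [4, 6, 11], gcd = 1
Change: index 2, 11 -> 32
gcd of the OTHER numbers (without index 2): gcd([4, 6]) = 2
New gcd = gcd(g_others, new_val) = gcd(2, 32) = 2

Answer: 2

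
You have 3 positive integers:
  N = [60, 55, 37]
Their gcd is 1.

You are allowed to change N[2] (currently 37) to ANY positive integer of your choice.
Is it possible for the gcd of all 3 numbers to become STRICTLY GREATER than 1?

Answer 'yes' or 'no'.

Current gcd = 1
gcd of all OTHER numbers (without N[2]=37): gcd([60, 55]) = 5
The new gcd after any change is gcd(5, new_value).
This can be at most 5.
Since 5 > old gcd 1, the gcd CAN increase (e.g., set N[2] = 5).

Answer: yes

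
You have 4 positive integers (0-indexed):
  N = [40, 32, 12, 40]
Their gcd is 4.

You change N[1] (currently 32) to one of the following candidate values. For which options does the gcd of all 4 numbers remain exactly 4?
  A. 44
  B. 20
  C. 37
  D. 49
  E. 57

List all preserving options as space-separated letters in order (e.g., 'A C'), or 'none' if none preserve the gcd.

Answer: A B

Derivation:
Old gcd = 4; gcd of others (without N[1]) = 4
New gcd for candidate v: gcd(4, v). Preserves old gcd iff gcd(4, v) = 4.
  Option A: v=44, gcd(4,44)=4 -> preserves
  Option B: v=20, gcd(4,20)=4 -> preserves
  Option C: v=37, gcd(4,37)=1 -> changes
  Option D: v=49, gcd(4,49)=1 -> changes
  Option E: v=57, gcd(4,57)=1 -> changes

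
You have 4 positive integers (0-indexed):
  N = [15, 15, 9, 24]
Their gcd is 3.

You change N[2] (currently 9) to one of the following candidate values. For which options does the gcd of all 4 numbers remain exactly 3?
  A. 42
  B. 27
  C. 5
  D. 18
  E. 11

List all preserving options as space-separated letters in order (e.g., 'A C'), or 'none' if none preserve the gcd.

Old gcd = 3; gcd of others (without N[2]) = 3
New gcd for candidate v: gcd(3, v). Preserves old gcd iff gcd(3, v) = 3.
  Option A: v=42, gcd(3,42)=3 -> preserves
  Option B: v=27, gcd(3,27)=3 -> preserves
  Option C: v=5, gcd(3,5)=1 -> changes
  Option D: v=18, gcd(3,18)=3 -> preserves
  Option E: v=11, gcd(3,11)=1 -> changes

Answer: A B D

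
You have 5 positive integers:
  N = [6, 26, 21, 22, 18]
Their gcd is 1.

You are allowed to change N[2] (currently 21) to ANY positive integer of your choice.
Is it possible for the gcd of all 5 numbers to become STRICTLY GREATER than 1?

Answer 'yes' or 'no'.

Current gcd = 1
gcd of all OTHER numbers (without N[2]=21): gcd([6, 26, 22, 18]) = 2
The new gcd after any change is gcd(2, new_value).
This can be at most 2.
Since 2 > old gcd 1, the gcd CAN increase (e.g., set N[2] = 2).

Answer: yes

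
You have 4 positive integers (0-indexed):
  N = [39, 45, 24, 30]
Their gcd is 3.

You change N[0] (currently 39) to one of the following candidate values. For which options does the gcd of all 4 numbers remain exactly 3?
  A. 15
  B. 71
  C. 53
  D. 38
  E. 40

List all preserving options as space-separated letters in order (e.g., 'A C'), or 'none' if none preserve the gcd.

Answer: A

Derivation:
Old gcd = 3; gcd of others (without N[0]) = 3
New gcd for candidate v: gcd(3, v). Preserves old gcd iff gcd(3, v) = 3.
  Option A: v=15, gcd(3,15)=3 -> preserves
  Option B: v=71, gcd(3,71)=1 -> changes
  Option C: v=53, gcd(3,53)=1 -> changes
  Option D: v=38, gcd(3,38)=1 -> changes
  Option E: v=40, gcd(3,40)=1 -> changes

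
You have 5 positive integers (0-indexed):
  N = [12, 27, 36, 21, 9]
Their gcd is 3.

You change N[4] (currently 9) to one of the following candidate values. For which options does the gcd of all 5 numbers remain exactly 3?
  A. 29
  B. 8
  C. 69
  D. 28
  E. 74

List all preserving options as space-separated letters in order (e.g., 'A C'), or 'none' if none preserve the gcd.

Old gcd = 3; gcd of others (without N[4]) = 3
New gcd for candidate v: gcd(3, v). Preserves old gcd iff gcd(3, v) = 3.
  Option A: v=29, gcd(3,29)=1 -> changes
  Option B: v=8, gcd(3,8)=1 -> changes
  Option C: v=69, gcd(3,69)=3 -> preserves
  Option D: v=28, gcd(3,28)=1 -> changes
  Option E: v=74, gcd(3,74)=1 -> changes

Answer: C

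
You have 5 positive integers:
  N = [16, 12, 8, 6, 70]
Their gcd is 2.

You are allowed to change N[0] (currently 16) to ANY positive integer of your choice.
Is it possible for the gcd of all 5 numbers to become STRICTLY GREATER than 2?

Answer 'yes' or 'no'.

Current gcd = 2
gcd of all OTHER numbers (without N[0]=16): gcd([12, 8, 6, 70]) = 2
The new gcd after any change is gcd(2, new_value).
This can be at most 2.
Since 2 = old gcd 2, the gcd can only stay the same or decrease.

Answer: no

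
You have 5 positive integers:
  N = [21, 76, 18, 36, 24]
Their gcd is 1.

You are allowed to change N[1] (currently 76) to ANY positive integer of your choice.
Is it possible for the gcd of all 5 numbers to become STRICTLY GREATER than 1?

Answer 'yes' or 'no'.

Answer: yes

Derivation:
Current gcd = 1
gcd of all OTHER numbers (without N[1]=76): gcd([21, 18, 36, 24]) = 3
The new gcd after any change is gcd(3, new_value).
This can be at most 3.
Since 3 > old gcd 1, the gcd CAN increase (e.g., set N[1] = 3).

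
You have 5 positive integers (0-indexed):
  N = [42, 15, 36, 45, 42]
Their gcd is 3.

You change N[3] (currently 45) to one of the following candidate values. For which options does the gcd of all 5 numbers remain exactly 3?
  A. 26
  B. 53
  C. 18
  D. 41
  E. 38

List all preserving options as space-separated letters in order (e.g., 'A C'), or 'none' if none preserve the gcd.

Old gcd = 3; gcd of others (without N[3]) = 3
New gcd for candidate v: gcd(3, v). Preserves old gcd iff gcd(3, v) = 3.
  Option A: v=26, gcd(3,26)=1 -> changes
  Option B: v=53, gcd(3,53)=1 -> changes
  Option C: v=18, gcd(3,18)=3 -> preserves
  Option D: v=41, gcd(3,41)=1 -> changes
  Option E: v=38, gcd(3,38)=1 -> changes

Answer: C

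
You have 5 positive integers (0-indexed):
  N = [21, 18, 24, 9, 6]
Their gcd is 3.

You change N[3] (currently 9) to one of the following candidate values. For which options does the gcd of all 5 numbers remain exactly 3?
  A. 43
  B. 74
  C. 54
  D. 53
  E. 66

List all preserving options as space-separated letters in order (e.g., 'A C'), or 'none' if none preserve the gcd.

Answer: C E

Derivation:
Old gcd = 3; gcd of others (without N[3]) = 3
New gcd for candidate v: gcd(3, v). Preserves old gcd iff gcd(3, v) = 3.
  Option A: v=43, gcd(3,43)=1 -> changes
  Option B: v=74, gcd(3,74)=1 -> changes
  Option C: v=54, gcd(3,54)=3 -> preserves
  Option D: v=53, gcd(3,53)=1 -> changes
  Option E: v=66, gcd(3,66)=3 -> preserves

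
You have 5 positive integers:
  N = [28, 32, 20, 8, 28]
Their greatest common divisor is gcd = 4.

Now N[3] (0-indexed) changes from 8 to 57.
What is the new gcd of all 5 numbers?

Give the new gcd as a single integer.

Numbers: [28, 32, 20, 8, 28], gcd = 4
Change: index 3, 8 -> 57
gcd of the OTHER numbers (without index 3): gcd([28, 32, 20, 28]) = 4
New gcd = gcd(g_others, new_val) = gcd(4, 57) = 1

Answer: 1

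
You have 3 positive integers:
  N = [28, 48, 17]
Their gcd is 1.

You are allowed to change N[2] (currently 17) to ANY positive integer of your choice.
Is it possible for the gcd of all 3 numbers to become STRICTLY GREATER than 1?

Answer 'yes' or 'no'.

Current gcd = 1
gcd of all OTHER numbers (without N[2]=17): gcd([28, 48]) = 4
The new gcd after any change is gcd(4, new_value).
This can be at most 4.
Since 4 > old gcd 1, the gcd CAN increase (e.g., set N[2] = 4).

Answer: yes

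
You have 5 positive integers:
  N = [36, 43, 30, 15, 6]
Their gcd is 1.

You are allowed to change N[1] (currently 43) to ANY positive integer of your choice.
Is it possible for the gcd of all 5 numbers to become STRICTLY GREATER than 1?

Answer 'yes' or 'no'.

Current gcd = 1
gcd of all OTHER numbers (without N[1]=43): gcd([36, 30, 15, 6]) = 3
The new gcd after any change is gcd(3, new_value).
This can be at most 3.
Since 3 > old gcd 1, the gcd CAN increase (e.g., set N[1] = 3).

Answer: yes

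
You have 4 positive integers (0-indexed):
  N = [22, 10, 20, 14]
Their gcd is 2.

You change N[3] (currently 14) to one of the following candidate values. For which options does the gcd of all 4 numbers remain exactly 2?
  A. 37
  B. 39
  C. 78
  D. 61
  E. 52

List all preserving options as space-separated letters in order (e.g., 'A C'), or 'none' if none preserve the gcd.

Old gcd = 2; gcd of others (without N[3]) = 2
New gcd for candidate v: gcd(2, v). Preserves old gcd iff gcd(2, v) = 2.
  Option A: v=37, gcd(2,37)=1 -> changes
  Option B: v=39, gcd(2,39)=1 -> changes
  Option C: v=78, gcd(2,78)=2 -> preserves
  Option D: v=61, gcd(2,61)=1 -> changes
  Option E: v=52, gcd(2,52)=2 -> preserves

Answer: C E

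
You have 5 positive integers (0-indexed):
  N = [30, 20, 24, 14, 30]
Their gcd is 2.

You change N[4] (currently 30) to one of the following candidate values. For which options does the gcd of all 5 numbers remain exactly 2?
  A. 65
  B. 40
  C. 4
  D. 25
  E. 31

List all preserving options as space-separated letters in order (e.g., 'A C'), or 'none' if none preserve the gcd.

Old gcd = 2; gcd of others (without N[4]) = 2
New gcd for candidate v: gcd(2, v). Preserves old gcd iff gcd(2, v) = 2.
  Option A: v=65, gcd(2,65)=1 -> changes
  Option B: v=40, gcd(2,40)=2 -> preserves
  Option C: v=4, gcd(2,4)=2 -> preserves
  Option D: v=25, gcd(2,25)=1 -> changes
  Option E: v=31, gcd(2,31)=1 -> changes

Answer: B C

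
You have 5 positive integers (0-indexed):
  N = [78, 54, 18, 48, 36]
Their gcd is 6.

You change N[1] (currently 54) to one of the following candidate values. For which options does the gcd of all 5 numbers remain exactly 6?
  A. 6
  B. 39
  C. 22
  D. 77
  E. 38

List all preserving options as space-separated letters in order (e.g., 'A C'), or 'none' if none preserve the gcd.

Old gcd = 6; gcd of others (without N[1]) = 6
New gcd for candidate v: gcd(6, v). Preserves old gcd iff gcd(6, v) = 6.
  Option A: v=6, gcd(6,6)=6 -> preserves
  Option B: v=39, gcd(6,39)=3 -> changes
  Option C: v=22, gcd(6,22)=2 -> changes
  Option D: v=77, gcd(6,77)=1 -> changes
  Option E: v=38, gcd(6,38)=2 -> changes

Answer: A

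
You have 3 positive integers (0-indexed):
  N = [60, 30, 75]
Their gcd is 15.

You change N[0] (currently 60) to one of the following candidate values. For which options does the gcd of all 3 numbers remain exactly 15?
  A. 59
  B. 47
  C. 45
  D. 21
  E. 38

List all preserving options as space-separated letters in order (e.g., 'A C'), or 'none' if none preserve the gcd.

Old gcd = 15; gcd of others (without N[0]) = 15
New gcd for candidate v: gcd(15, v). Preserves old gcd iff gcd(15, v) = 15.
  Option A: v=59, gcd(15,59)=1 -> changes
  Option B: v=47, gcd(15,47)=1 -> changes
  Option C: v=45, gcd(15,45)=15 -> preserves
  Option D: v=21, gcd(15,21)=3 -> changes
  Option E: v=38, gcd(15,38)=1 -> changes

Answer: C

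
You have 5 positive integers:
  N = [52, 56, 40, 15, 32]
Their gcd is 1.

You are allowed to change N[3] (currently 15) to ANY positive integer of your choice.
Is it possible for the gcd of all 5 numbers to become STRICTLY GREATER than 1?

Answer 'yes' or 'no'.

Current gcd = 1
gcd of all OTHER numbers (without N[3]=15): gcd([52, 56, 40, 32]) = 4
The new gcd after any change is gcd(4, new_value).
This can be at most 4.
Since 4 > old gcd 1, the gcd CAN increase (e.g., set N[3] = 4).

Answer: yes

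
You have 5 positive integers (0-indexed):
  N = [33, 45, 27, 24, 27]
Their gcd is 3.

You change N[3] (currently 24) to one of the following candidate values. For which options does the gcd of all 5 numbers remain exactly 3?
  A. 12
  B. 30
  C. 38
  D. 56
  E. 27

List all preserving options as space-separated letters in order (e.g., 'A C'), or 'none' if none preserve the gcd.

Old gcd = 3; gcd of others (without N[3]) = 3
New gcd for candidate v: gcd(3, v). Preserves old gcd iff gcd(3, v) = 3.
  Option A: v=12, gcd(3,12)=3 -> preserves
  Option B: v=30, gcd(3,30)=3 -> preserves
  Option C: v=38, gcd(3,38)=1 -> changes
  Option D: v=56, gcd(3,56)=1 -> changes
  Option E: v=27, gcd(3,27)=3 -> preserves

Answer: A B E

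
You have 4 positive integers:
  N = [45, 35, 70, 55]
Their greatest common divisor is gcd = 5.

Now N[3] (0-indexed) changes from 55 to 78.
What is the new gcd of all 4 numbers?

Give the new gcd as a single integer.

Answer: 1

Derivation:
Numbers: [45, 35, 70, 55], gcd = 5
Change: index 3, 55 -> 78
gcd of the OTHER numbers (without index 3): gcd([45, 35, 70]) = 5
New gcd = gcd(g_others, new_val) = gcd(5, 78) = 1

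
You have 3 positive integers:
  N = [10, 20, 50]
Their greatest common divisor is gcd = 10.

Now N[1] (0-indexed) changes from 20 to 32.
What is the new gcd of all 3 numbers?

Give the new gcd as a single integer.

Answer: 2

Derivation:
Numbers: [10, 20, 50], gcd = 10
Change: index 1, 20 -> 32
gcd of the OTHER numbers (without index 1): gcd([10, 50]) = 10
New gcd = gcd(g_others, new_val) = gcd(10, 32) = 2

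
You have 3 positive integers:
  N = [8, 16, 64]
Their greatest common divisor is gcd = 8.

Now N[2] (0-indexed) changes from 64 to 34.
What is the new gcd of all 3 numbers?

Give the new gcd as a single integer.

Numbers: [8, 16, 64], gcd = 8
Change: index 2, 64 -> 34
gcd of the OTHER numbers (without index 2): gcd([8, 16]) = 8
New gcd = gcd(g_others, new_val) = gcd(8, 34) = 2

Answer: 2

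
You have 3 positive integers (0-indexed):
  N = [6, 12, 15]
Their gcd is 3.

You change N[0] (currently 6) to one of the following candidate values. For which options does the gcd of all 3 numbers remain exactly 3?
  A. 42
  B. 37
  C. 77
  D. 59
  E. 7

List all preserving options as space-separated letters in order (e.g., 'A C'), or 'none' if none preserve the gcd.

Old gcd = 3; gcd of others (without N[0]) = 3
New gcd for candidate v: gcd(3, v). Preserves old gcd iff gcd(3, v) = 3.
  Option A: v=42, gcd(3,42)=3 -> preserves
  Option B: v=37, gcd(3,37)=1 -> changes
  Option C: v=77, gcd(3,77)=1 -> changes
  Option D: v=59, gcd(3,59)=1 -> changes
  Option E: v=7, gcd(3,7)=1 -> changes

Answer: A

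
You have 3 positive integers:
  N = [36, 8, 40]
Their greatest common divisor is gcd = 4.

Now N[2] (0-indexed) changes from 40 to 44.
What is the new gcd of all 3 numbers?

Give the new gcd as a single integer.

Numbers: [36, 8, 40], gcd = 4
Change: index 2, 40 -> 44
gcd of the OTHER numbers (without index 2): gcd([36, 8]) = 4
New gcd = gcd(g_others, new_val) = gcd(4, 44) = 4

Answer: 4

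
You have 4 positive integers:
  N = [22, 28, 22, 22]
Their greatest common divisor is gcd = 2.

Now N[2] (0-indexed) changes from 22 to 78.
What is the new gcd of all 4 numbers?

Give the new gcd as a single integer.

Numbers: [22, 28, 22, 22], gcd = 2
Change: index 2, 22 -> 78
gcd of the OTHER numbers (without index 2): gcd([22, 28, 22]) = 2
New gcd = gcd(g_others, new_val) = gcd(2, 78) = 2

Answer: 2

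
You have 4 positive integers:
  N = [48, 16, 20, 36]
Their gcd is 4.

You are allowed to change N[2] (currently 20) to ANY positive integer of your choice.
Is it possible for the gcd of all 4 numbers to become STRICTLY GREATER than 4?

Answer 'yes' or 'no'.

Answer: no

Derivation:
Current gcd = 4
gcd of all OTHER numbers (without N[2]=20): gcd([48, 16, 36]) = 4
The new gcd after any change is gcd(4, new_value).
This can be at most 4.
Since 4 = old gcd 4, the gcd can only stay the same or decrease.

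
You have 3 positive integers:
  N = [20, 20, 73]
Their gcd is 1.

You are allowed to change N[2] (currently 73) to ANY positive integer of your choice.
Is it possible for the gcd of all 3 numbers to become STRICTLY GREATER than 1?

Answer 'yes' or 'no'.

Current gcd = 1
gcd of all OTHER numbers (without N[2]=73): gcd([20, 20]) = 20
The new gcd after any change is gcd(20, new_value).
This can be at most 20.
Since 20 > old gcd 1, the gcd CAN increase (e.g., set N[2] = 20).

Answer: yes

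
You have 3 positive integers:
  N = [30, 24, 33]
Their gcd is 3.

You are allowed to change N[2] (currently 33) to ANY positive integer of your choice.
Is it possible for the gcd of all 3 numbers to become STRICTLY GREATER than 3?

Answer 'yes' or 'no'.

Answer: yes

Derivation:
Current gcd = 3
gcd of all OTHER numbers (without N[2]=33): gcd([30, 24]) = 6
The new gcd after any change is gcd(6, new_value).
This can be at most 6.
Since 6 > old gcd 3, the gcd CAN increase (e.g., set N[2] = 6).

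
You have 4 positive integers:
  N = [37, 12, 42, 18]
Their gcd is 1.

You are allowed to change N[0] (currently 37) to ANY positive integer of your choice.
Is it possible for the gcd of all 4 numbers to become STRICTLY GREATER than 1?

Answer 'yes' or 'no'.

Answer: yes

Derivation:
Current gcd = 1
gcd of all OTHER numbers (without N[0]=37): gcd([12, 42, 18]) = 6
The new gcd after any change is gcd(6, new_value).
This can be at most 6.
Since 6 > old gcd 1, the gcd CAN increase (e.g., set N[0] = 6).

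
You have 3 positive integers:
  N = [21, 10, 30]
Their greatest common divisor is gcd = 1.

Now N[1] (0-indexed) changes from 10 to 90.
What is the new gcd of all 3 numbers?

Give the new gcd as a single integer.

Answer: 3

Derivation:
Numbers: [21, 10, 30], gcd = 1
Change: index 1, 10 -> 90
gcd of the OTHER numbers (without index 1): gcd([21, 30]) = 3
New gcd = gcd(g_others, new_val) = gcd(3, 90) = 3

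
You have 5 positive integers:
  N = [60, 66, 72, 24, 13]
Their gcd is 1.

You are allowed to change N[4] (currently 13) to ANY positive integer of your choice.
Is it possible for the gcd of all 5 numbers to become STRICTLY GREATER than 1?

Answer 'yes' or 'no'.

Answer: yes

Derivation:
Current gcd = 1
gcd of all OTHER numbers (without N[4]=13): gcd([60, 66, 72, 24]) = 6
The new gcd after any change is gcd(6, new_value).
This can be at most 6.
Since 6 > old gcd 1, the gcd CAN increase (e.g., set N[4] = 6).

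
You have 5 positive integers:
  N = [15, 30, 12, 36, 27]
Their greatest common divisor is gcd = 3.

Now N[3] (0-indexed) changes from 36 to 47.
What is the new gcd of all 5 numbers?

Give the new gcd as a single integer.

Answer: 1

Derivation:
Numbers: [15, 30, 12, 36, 27], gcd = 3
Change: index 3, 36 -> 47
gcd of the OTHER numbers (without index 3): gcd([15, 30, 12, 27]) = 3
New gcd = gcd(g_others, new_val) = gcd(3, 47) = 1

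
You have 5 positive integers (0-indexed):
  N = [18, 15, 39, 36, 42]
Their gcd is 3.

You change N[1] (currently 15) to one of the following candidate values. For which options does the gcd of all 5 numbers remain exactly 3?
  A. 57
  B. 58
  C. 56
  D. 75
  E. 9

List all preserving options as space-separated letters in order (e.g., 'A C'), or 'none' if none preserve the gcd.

Old gcd = 3; gcd of others (without N[1]) = 3
New gcd for candidate v: gcd(3, v). Preserves old gcd iff gcd(3, v) = 3.
  Option A: v=57, gcd(3,57)=3 -> preserves
  Option B: v=58, gcd(3,58)=1 -> changes
  Option C: v=56, gcd(3,56)=1 -> changes
  Option D: v=75, gcd(3,75)=3 -> preserves
  Option E: v=9, gcd(3,9)=3 -> preserves

Answer: A D E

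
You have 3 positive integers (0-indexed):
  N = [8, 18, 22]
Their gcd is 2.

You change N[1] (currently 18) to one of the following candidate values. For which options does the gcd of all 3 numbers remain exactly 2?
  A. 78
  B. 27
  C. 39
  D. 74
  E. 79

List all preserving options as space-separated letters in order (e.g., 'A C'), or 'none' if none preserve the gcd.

Answer: A D

Derivation:
Old gcd = 2; gcd of others (without N[1]) = 2
New gcd for candidate v: gcd(2, v). Preserves old gcd iff gcd(2, v) = 2.
  Option A: v=78, gcd(2,78)=2 -> preserves
  Option B: v=27, gcd(2,27)=1 -> changes
  Option C: v=39, gcd(2,39)=1 -> changes
  Option D: v=74, gcd(2,74)=2 -> preserves
  Option E: v=79, gcd(2,79)=1 -> changes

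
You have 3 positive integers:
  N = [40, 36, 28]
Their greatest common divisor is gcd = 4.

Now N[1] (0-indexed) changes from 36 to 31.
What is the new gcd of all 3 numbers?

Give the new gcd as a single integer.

Numbers: [40, 36, 28], gcd = 4
Change: index 1, 36 -> 31
gcd of the OTHER numbers (without index 1): gcd([40, 28]) = 4
New gcd = gcd(g_others, new_val) = gcd(4, 31) = 1

Answer: 1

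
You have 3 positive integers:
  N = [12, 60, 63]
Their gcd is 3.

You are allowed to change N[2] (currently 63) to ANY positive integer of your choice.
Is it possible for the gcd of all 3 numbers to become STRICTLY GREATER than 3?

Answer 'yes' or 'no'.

Current gcd = 3
gcd of all OTHER numbers (without N[2]=63): gcd([12, 60]) = 12
The new gcd after any change is gcd(12, new_value).
This can be at most 12.
Since 12 > old gcd 3, the gcd CAN increase (e.g., set N[2] = 12).

Answer: yes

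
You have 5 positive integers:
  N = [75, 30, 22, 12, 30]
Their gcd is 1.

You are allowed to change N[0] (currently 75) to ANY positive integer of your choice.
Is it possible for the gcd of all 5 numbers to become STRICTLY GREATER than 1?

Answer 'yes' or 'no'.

Current gcd = 1
gcd of all OTHER numbers (without N[0]=75): gcd([30, 22, 12, 30]) = 2
The new gcd after any change is gcd(2, new_value).
This can be at most 2.
Since 2 > old gcd 1, the gcd CAN increase (e.g., set N[0] = 2).

Answer: yes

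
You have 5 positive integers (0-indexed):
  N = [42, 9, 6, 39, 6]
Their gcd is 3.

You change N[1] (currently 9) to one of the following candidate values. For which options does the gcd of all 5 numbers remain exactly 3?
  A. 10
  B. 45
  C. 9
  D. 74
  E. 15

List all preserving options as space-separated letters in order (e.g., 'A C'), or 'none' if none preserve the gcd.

Answer: B C E

Derivation:
Old gcd = 3; gcd of others (without N[1]) = 3
New gcd for candidate v: gcd(3, v). Preserves old gcd iff gcd(3, v) = 3.
  Option A: v=10, gcd(3,10)=1 -> changes
  Option B: v=45, gcd(3,45)=3 -> preserves
  Option C: v=9, gcd(3,9)=3 -> preserves
  Option D: v=74, gcd(3,74)=1 -> changes
  Option E: v=15, gcd(3,15)=3 -> preserves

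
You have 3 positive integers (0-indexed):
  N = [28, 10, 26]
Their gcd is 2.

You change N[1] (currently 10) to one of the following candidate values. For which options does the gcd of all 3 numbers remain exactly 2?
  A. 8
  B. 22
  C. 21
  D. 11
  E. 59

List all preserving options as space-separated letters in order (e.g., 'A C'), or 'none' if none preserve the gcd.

Answer: A B

Derivation:
Old gcd = 2; gcd of others (without N[1]) = 2
New gcd for candidate v: gcd(2, v). Preserves old gcd iff gcd(2, v) = 2.
  Option A: v=8, gcd(2,8)=2 -> preserves
  Option B: v=22, gcd(2,22)=2 -> preserves
  Option C: v=21, gcd(2,21)=1 -> changes
  Option D: v=11, gcd(2,11)=1 -> changes
  Option E: v=59, gcd(2,59)=1 -> changes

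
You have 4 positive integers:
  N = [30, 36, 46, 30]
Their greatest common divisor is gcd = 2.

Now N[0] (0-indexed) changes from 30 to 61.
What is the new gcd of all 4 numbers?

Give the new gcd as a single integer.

Numbers: [30, 36, 46, 30], gcd = 2
Change: index 0, 30 -> 61
gcd of the OTHER numbers (without index 0): gcd([36, 46, 30]) = 2
New gcd = gcd(g_others, new_val) = gcd(2, 61) = 1

Answer: 1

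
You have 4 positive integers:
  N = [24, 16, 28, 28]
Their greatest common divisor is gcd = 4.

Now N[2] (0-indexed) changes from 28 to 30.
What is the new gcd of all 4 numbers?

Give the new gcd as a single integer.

Numbers: [24, 16, 28, 28], gcd = 4
Change: index 2, 28 -> 30
gcd of the OTHER numbers (without index 2): gcd([24, 16, 28]) = 4
New gcd = gcd(g_others, new_val) = gcd(4, 30) = 2

Answer: 2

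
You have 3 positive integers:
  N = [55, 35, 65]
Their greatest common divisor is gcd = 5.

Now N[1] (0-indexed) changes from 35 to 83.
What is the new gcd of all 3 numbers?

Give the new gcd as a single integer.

Numbers: [55, 35, 65], gcd = 5
Change: index 1, 35 -> 83
gcd of the OTHER numbers (without index 1): gcd([55, 65]) = 5
New gcd = gcd(g_others, new_val) = gcd(5, 83) = 1

Answer: 1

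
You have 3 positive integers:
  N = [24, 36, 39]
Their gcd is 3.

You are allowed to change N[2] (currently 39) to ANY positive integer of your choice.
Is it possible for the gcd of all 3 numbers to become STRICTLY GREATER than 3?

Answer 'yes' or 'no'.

Answer: yes

Derivation:
Current gcd = 3
gcd of all OTHER numbers (without N[2]=39): gcd([24, 36]) = 12
The new gcd after any change is gcd(12, new_value).
This can be at most 12.
Since 12 > old gcd 3, the gcd CAN increase (e.g., set N[2] = 12).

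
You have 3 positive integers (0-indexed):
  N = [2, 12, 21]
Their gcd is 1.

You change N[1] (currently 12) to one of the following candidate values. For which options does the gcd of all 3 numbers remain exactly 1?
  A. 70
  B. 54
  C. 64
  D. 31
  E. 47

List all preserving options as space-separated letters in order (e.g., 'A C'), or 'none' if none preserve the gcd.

Old gcd = 1; gcd of others (without N[1]) = 1
New gcd for candidate v: gcd(1, v). Preserves old gcd iff gcd(1, v) = 1.
  Option A: v=70, gcd(1,70)=1 -> preserves
  Option B: v=54, gcd(1,54)=1 -> preserves
  Option C: v=64, gcd(1,64)=1 -> preserves
  Option D: v=31, gcd(1,31)=1 -> preserves
  Option E: v=47, gcd(1,47)=1 -> preserves

Answer: A B C D E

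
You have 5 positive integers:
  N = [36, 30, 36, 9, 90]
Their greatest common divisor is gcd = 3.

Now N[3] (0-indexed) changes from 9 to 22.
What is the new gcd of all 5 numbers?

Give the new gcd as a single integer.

Numbers: [36, 30, 36, 9, 90], gcd = 3
Change: index 3, 9 -> 22
gcd of the OTHER numbers (without index 3): gcd([36, 30, 36, 90]) = 6
New gcd = gcd(g_others, new_val) = gcd(6, 22) = 2

Answer: 2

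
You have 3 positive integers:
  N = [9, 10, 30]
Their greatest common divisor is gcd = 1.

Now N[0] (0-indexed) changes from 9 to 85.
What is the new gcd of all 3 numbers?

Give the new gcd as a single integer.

Numbers: [9, 10, 30], gcd = 1
Change: index 0, 9 -> 85
gcd of the OTHER numbers (without index 0): gcd([10, 30]) = 10
New gcd = gcd(g_others, new_val) = gcd(10, 85) = 5

Answer: 5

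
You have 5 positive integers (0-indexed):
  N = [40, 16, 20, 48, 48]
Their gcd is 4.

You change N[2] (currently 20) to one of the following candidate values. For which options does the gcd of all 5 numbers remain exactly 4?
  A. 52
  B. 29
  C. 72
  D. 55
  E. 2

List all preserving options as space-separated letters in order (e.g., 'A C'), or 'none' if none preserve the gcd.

Old gcd = 4; gcd of others (without N[2]) = 8
New gcd for candidate v: gcd(8, v). Preserves old gcd iff gcd(8, v) = 4.
  Option A: v=52, gcd(8,52)=4 -> preserves
  Option B: v=29, gcd(8,29)=1 -> changes
  Option C: v=72, gcd(8,72)=8 -> changes
  Option D: v=55, gcd(8,55)=1 -> changes
  Option E: v=2, gcd(8,2)=2 -> changes

Answer: A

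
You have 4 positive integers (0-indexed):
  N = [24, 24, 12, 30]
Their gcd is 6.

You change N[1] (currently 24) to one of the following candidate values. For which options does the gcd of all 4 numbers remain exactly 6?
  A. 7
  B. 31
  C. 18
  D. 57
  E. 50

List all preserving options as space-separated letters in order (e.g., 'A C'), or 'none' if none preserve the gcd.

Old gcd = 6; gcd of others (without N[1]) = 6
New gcd for candidate v: gcd(6, v). Preserves old gcd iff gcd(6, v) = 6.
  Option A: v=7, gcd(6,7)=1 -> changes
  Option B: v=31, gcd(6,31)=1 -> changes
  Option C: v=18, gcd(6,18)=6 -> preserves
  Option D: v=57, gcd(6,57)=3 -> changes
  Option E: v=50, gcd(6,50)=2 -> changes

Answer: C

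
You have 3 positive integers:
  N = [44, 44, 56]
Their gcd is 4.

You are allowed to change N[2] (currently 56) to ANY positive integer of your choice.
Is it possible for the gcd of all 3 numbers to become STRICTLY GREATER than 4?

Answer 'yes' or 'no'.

Current gcd = 4
gcd of all OTHER numbers (without N[2]=56): gcd([44, 44]) = 44
The new gcd after any change is gcd(44, new_value).
This can be at most 44.
Since 44 > old gcd 4, the gcd CAN increase (e.g., set N[2] = 44).

Answer: yes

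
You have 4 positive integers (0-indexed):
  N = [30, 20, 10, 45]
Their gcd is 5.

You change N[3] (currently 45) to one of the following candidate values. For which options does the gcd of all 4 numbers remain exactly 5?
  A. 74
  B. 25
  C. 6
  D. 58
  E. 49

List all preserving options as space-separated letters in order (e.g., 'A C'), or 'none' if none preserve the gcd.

Old gcd = 5; gcd of others (without N[3]) = 10
New gcd for candidate v: gcd(10, v). Preserves old gcd iff gcd(10, v) = 5.
  Option A: v=74, gcd(10,74)=2 -> changes
  Option B: v=25, gcd(10,25)=5 -> preserves
  Option C: v=6, gcd(10,6)=2 -> changes
  Option D: v=58, gcd(10,58)=2 -> changes
  Option E: v=49, gcd(10,49)=1 -> changes

Answer: B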